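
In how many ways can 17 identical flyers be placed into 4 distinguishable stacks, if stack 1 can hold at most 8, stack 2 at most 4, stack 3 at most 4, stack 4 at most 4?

20

Ignoring the caps, the number of non-negative solutions to x_1+…+x_4 = 17 is C(20,3) = 1140.
Subtract solutions that violate a single cap (substitute x_i' = x_i − (cap_i+1)): x_1 ≥ 9 gives C(11,3) = 165; x_2 ≥ 5 gives C(15,3) = 455; x_3 ≥ 5 gives C(15,3) = 455; x_4 ≥ 5 gives C(15,3) = 455. Together 1530.
Add back pairs where two caps are both exceeded: 20 + 20 + 20 + 120 + 120 + 120 = 420.
Subtract triples: 0 + 0 + 0 + 10 = 10.
By inclusion–exclusion the count is 1140 − 1530 + 420 − 10 = 20.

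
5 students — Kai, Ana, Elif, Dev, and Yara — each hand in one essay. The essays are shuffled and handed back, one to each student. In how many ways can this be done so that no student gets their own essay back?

Let Aᵢ be the assignments in which student i gets their own essay. We want the size of the complement of A₁∪…∪A_5.
By inclusion–exclusion this is Σ_{j=0}^{5} (−1)^j C(5,j)·(5−j)!.
Computing: 120 − 120 + 60 − 20 + 5 − 1 = 44.

44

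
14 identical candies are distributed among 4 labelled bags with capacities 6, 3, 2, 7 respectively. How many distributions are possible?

30

Ignoring the caps, the number of non-negative solutions to x_1+…+x_4 = 14 is C(17,3) = 680.
Subtract solutions that violate a single cap (substitute x_i' = x_i − (cap_i+1)): x_1 ≥ 7 gives C(10,3) = 120; x_2 ≥ 4 gives C(13,3) = 286; x_3 ≥ 3 gives C(14,3) = 364; x_4 ≥ 8 gives C(9,3) = 84. Together 854.
Add back pairs where two caps are both exceeded: 20 + 35 + 0 + 120 + 10 + 20 = 205.
Subtract triples: 1 + 0 + 0 + 0 = 1.
By inclusion–exclusion the count is 680 − 854 + 205 − 1 = 30.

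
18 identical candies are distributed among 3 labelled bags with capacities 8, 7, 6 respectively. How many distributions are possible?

By stars and bars, unrestricted non-negative solutions to x_1+…+x_3 = 18 number C(18+2,2) = 190.
Subtract solutions that violate a single cap (substitute x_i' = x_i − (cap_i+1)): x_1 ≥ 9 gives C(11,2) = 55; x_2 ≥ 8 gives C(12,2) = 66; x_3 ≥ 7 gives C(13,2) = 78. Together 199.
Add back pairs where two caps are both exceeded: 3 + 6 + 10 = 19.
By inclusion–exclusion the count is 190 − 199 + 19 = 10.

10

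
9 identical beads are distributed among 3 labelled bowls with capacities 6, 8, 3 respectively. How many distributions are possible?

Without the upper bounds there are C(11,2) = 55 ways to split 9 among 3 bowls.
Subtract solutions that violate a single cap (substitute x_i' = x_i − (cap_i+1)): x_1 ≥ 7 gives C(4,2) = 6; x_2 ≥ 9 gives C(2,2) = 1; x_3 ≥ 4 gives C(7,2) = 21. Together 28.
No two caps can be exceeded simultaneously, so the pair terms are all 0.
By inclusion–exclusion the count is 55 − 28 + 0 = 27.

27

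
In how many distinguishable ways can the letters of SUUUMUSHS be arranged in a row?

2520

SUUUMUSHS has 9 letters with S appearing 3 times and U appearing 4 times.
Dividing 9! = 362880 by 4!·3! = 144 for the repeated letters gives 2520.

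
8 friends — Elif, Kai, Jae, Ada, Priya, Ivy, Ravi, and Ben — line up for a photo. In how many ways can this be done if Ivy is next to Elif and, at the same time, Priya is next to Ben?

Treat {Ivy,Elif} as one block (2 orders) and {Priya,Ben} as another (2 orders).
That leaves 6 units to arrange: 2 × 2 × 6! = 4 × 720 = 2880.

2880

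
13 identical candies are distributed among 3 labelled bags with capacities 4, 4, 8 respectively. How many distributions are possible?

10

Ignoring the caps, the number of non-negative solutions to x_1+…+x_3 = 13 is C(15,2) = 105.
Subtract solutions that violate a single cap (substitute x_i' = x_i − (cap_i+1)): x_1 ≥ 5 gives C(10,2) = 45; x_2 ≥ 5 gives C(10,2) = 45; x_3 ≥ 9 gives C(6,2) = 15. Together 105.
Add back pairs where two caps are both exceeded: 10 + 0 + 0 = 10.
By inclusion–exclusion the count is 105 − 105 + 10 = 10.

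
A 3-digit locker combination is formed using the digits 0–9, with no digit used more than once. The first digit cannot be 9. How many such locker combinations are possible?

The first digit has 10−1 = 9 choices (anything except 9).
The remaining 2 digits are filled from the other 9 symbols without repetition: 9 × 8 = 72.
Total: 9 × 72 = 648.

648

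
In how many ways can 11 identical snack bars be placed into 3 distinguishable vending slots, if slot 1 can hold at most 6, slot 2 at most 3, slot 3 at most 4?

Without the upper bounds there are C(13,2) = 78 ways to split 11 among 3 vending slots.
Subtract solutions that violate a single cap (substitute x_i' = x_i − (cap_i+1)): x_1 ≥ 7 gives C(6,2) = 15; x_2 ≥ 4 gives C(9,2) = 36; x_3 ≥ 5 gives C(8,2) = 28. Together 79.
Add back pairs where two caps are both exceeded: 1 + 0 + 6 = 7.
By inclusion–exclusion the count is 78 − 79 + 7 = 6.

6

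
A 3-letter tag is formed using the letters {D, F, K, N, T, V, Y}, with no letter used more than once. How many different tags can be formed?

210

With no repetition, fill the 3 letters in order: 7 choices, then 6, down to 5.
That product is 7 × 6 × 5 = 210.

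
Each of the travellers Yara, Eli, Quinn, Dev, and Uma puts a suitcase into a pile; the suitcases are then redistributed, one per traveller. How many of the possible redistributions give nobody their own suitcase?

44

Let Aᵢ be the assignments in which traveller i gets their own suitcase. We want the size of the complement of A₁∪…∪A_5.
By inclusion–exclusion this is Σ_{j=0}^{5} (−1)^j C(5,j)·(5−j)!.
Computing: 120 − 120 + 60 − 20 + 5 − 1 = 44.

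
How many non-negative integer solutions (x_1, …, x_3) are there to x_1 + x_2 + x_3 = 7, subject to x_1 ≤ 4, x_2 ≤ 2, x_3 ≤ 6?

14

By stars and bars, unrestricted non-negative solutions to x_1+…+x_3 = 7 number C(7+2,2) = 36.
Subtract solutions that violate a single cap (substitute x_i' = x_i − (cap_i+1)): x_1 ≥ 5 gives C(4,2) = 6; x_2 ≥ 3 gives C(6,2) = 15; x_3 ≥ 7 gives C(2,2) = 1. Together 22.
No two caps can be exceeded simultaneously, so the pair terms are all 0.
By inclusion–exclusion the count is 36 − 22 + 0 = 14.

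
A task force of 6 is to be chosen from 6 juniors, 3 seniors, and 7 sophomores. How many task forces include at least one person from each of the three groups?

6006

Total 6-person selections from all 16: C(16,6) = 8008.
Subtract selections that omit an entire group: no juniors → C(10,6) = 210; no seniors → C(13,6) = 1716; no sophomores → C(9,6) = 84.
Add back selections omitting two groups (i.e. drawn from a single group): C(6,6) + C(3,6) + C(7,6) = 8.
By inclusion–exclusion: 8008 − 2010 + 8 = 6006.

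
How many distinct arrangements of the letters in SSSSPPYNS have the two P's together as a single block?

Treat the 2 copies of P as a single block. The multiset to arrange is then {PP, N, S, S, S, S, S, Y}, 8 items in all.
That gives (8)!/(5!) = 336 arrangements.

336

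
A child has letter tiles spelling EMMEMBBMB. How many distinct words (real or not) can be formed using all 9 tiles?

1260

EMMEMBBMB has 9 letters with B appearing 3 times, E appearing twice, and M appearing 4 times.
The number of distinct arrangements is 9!/(4!·3!·2!) = 362880/288 = 1260.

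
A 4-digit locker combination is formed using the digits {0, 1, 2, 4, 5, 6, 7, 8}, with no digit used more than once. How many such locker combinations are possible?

With no repetition, fill the 4 digits in order: 8 choices, then 7, down to 5.
8 × 7 × 6 × 5 = 1680.

1680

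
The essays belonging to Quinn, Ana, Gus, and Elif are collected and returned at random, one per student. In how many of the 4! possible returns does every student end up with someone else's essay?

Count assignments avoiding every fixed point. For any j of the 4 students fixed to their own essay, the other 4−j can be arranged in (4−j)! ways.
By inclusion–exclusion this is Σ_{j=0}^{4} (−1)^j C(4,j)·(4−j)!.
Computing: 24 − 24 + 12 − 4 + 1 = 9.

9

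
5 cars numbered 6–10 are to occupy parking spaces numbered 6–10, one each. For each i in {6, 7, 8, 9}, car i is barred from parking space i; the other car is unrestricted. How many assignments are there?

Let Aᵢ (for 6 ≤ i ≤ 9) be the placements that put car i in its forbidden parking space. Any j of these fix j positions, leaving (5−j)! ways to fill the rest, and there are C(4,j) ways to pick which j.
By inclusion–exclusion, the number of valid placements is Σ_{j=0}^{4} (−1)^j C(4,j)·(5−j)!.
Computing: 120 − 96 + 36 − 8 + 1 = 53.

53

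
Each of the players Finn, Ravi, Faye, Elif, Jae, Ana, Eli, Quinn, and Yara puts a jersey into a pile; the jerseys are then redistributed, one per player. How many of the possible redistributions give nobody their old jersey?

133496

This is the derangement count D_9: permutations of 9 items with no fixed point.
By inclusion–exclusion this is Σ_{j=0}^{9} (−1)^j C(9,j)·(9−j)!.
Computing: 362880 − 362880 + 181440 − 60480 + 15120 − 3024 + 504 − 72 + 9 − 1 = 133496.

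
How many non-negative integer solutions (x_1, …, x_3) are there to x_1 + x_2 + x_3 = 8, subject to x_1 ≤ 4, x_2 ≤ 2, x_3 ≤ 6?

Without the upper bounds there are C(10,2) = 45 ways to split 8 among 3 variables.
Subtract solutions that violate a single cap (substitute x_i' = x_i − (cap_i+1)): x_1 ≥ 5 gives C(5,2) = 10; x_2 ≥ 3 gives C(7,2) = 21; x_3 ≥ 7 gives C(3,2) = 3. Together 34.
Add back pairs where two caps are both exceeded: 1 + 0 + 0 = 1.
By inclusion–exclusion the count is 45 − 34 + 1 = 12.

12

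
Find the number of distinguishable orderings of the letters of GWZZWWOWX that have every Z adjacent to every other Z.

Treat the 2 copies of Z as a single block. The multiset to arrange is then {ZZ, G, O, W, W, W, W, X}, 8 items in all.
That gives (8)!/(4!) = 1680 arrangements.

1680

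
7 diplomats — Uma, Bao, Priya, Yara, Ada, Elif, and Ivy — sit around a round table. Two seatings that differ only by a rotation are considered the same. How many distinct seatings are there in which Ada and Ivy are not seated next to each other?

All circular seatings of 7 people number (6)! = 720.
Seatings with Ada beside Ivy: treat them as a block with 2 internal orders, giving 2 × (5)! = 240.
Subtracting, 720 − 240 = 480.

480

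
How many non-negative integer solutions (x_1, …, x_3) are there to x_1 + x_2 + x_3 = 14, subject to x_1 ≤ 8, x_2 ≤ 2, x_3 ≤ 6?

6

By stars and bars, unrestricted non-negative solutions to x_1+…+x_3 = 14 number C(14+2,2) = 120.
Subtract solutions that violate a single cap (substitute x_i' = x_i − (cap_i+1)): x_1 ≥ 9 gives C(7,2) = 21; x_2 ≥ 3 gives C(13,2) = 78; x_3 ≥ 7 gives C(9,2) = 36. Together 135.
Add back pairs where two caps are both exceeded: 6 + 0 + 15 = 21.
By inclusion–exclusion the count is 120 − 135 + 21 = 6.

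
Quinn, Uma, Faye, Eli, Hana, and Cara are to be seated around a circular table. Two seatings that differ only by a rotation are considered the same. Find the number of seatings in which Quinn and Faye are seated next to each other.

48

Treat {Quinn, Faye} as one unit (2 internal orders) and seat the resulting 5 units around the table: (4)! circular arrangements.
So 2 × (4)! = 2 × 24 = 48.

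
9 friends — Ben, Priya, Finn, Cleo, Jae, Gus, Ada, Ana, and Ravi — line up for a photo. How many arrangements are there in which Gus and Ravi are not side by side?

There are 9! = 362880 arrangements in all. If Gus and Ravi are adjacent, merging them into one block gives 2·(8)! = 80640 arrangements.
Complementary counting: 362880 − 80640 = 282240.

282240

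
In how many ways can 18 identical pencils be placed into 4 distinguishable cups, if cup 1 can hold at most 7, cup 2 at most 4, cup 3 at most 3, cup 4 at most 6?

10

By stars and bars, unrestricted non-negative solutions to x_1+…+x_4 = 18 number C(18+3,3) = 1330.
Subtract solutions that violate a single cap (substitute x_i' = x_i − (cap_i+1)): x_1 ≥ 8 gives C(13,3) = 286; x_2 ≥ 5 gives C(16,3) = 560; x_3 ≥ 4 gives C(17,3) = 680; x_4 ≥ 7 gives C(14,3) = 364. Together 1890.
Add back pairs where two caps are both exceeded: 56 + 84 + 20 + 220 + 84 + 120 = 584.
Subtract triples: 4 + 0 + 0 + 10 = 14.
By inclusion–exclusion the count is 1330 − 1890 + 584 − 14 = 10.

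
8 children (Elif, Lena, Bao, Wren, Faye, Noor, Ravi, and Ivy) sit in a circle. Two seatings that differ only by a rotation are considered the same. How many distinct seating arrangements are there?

Fix one person's seat to break rotational symmetry; the remaining 7 people can be arranged in (7)! = 5040 ways.

5040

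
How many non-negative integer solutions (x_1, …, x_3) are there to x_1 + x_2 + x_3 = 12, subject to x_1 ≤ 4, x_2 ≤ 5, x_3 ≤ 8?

Without the upper bounds there are C(14,2) = 91 ways to split 12 among 3 variables.
Subtract solutions that violate a single cap (substitute x_i' = x_i − (cap_i+1)): x_1 ≥ 5 gives C(9,2) = 36; x_2 ≥ 6 gives C(8,2) = 28; x_3 ≥ 9 gives C(5,2) = 10. Together 74.
Add back pairs where two caps are both exceeded: 3 + 0 + 0 = 3.
By inclusion–exclusion the count is 91 − 74 + 3 = 20.

20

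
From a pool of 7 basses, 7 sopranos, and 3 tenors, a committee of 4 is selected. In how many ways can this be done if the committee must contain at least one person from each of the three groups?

With no constraint there are C(17,4) = 2380 possible selections.
Selections missing a whole group: no basses → C(10,4) = 210; no sopranos → C(10,4) = 210; no tenors → C(14,4) = 1001.
Add back selections omitting two groups (i.e. drawn from a single group): C(7,4) + C(7,4) + C(3,4) = 70.
By inclusion–exclusion: 2380 − 1421 + 70 = 1029.

1029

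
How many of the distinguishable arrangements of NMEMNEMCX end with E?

With the last slot taken by E, it remains to arrange the other 8 letters (NMMNEMCX).
Those 8 letters have M appearing 3 times and N appearing twice, giving (8)!/(3!·2!) = 3360.

3360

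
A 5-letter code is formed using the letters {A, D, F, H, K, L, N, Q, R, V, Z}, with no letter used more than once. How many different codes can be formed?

This is a permutation of 5 out of 11: P(11,5) = 11!/6!.
11 × 10 × 9 × 8 × 7 = 55440.

55440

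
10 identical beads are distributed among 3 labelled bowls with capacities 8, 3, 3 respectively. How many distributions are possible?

Without the upper bounds there are C(12,2) = 66 ways to split 10 among 3 bowls.
Subtract solutions that violate a single cap (substitute x_i' = x_i − (cap_i+1)): x_1 ≥ 9 gives C(3,2) = 3; x_2 ≥ 4 gives C(8,2) = 28; x_3 ≥ 4 gives C(8,2) = 28. Together 59.
Add back pairs where two caps are both exceeded: 0 + 0 + 6 = 6.
By inclusion–exclusion the count is 66 − 59 + 6 = 13.

13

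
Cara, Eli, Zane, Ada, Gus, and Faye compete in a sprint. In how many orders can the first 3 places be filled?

120

This is an ordered selection of 3 from 6: P(6,3).
That gives 6 × 5 × 4 = 120.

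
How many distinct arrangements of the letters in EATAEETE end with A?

105

With the last slot taken by A, it remains to arrange the other 7 letters (ETAEETE).
Those 7 letters have E appearing 4 times and T appearing twice, giving (7)!/(4!·2!) = 105.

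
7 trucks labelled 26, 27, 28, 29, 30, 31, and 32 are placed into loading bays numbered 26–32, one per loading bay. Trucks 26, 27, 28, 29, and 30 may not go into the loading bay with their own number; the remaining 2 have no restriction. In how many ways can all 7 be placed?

Let Aᵢ (for 26 ≤ i ≤ 30) be the placements that put truck i in its forbidden loading bay. Any j of these fix j positions, leaving (7−j)! ways to fill the rest, and there are C(5,j) ways to pick which j.
By inclusion–exclusion, the number of valid placements is Σ_{j=0}^{5} (−1)^j C(5,j)·(7−j)!.
Computing: 5040 − 3600 + 1200 − 240 + 30 − 2 = 2428.

2428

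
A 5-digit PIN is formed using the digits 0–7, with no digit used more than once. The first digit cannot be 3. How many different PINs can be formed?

The first digit has 8−1 = 7 choices (anything except 3).
The remaining 4 digits are filled from the other 7 symbols without repetition: 7 × 6 × 5 × 4 = 840.
Total: 7 × 840 = 5880.

5880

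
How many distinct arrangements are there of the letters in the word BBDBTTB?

Letter multiplicities in BBDBTTB: B×4, D×1, T×2.
The number of distinct arrangements is 7!/(4!·2!) = 5040/48 = 105.

105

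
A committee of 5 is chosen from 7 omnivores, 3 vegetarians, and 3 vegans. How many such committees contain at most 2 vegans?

Split by how many vegans are chosen (0 through 2).
Sum: C(3,0)·C(10,5) + C(3,1)·C(10,4) + C(3,2)·C(10,3) = 252 + 630 + 360 = 1242.

1242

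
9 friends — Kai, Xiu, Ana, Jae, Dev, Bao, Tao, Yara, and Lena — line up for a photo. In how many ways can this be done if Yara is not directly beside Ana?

Of the 9! = 362880 arrangements, those with Yara and Ana adjacent number 2 × 8! = 80640 (treat the pair as a block with 2 internal orders).
So 362880 − 80640 = 282240 arrangements keep them apart.

282240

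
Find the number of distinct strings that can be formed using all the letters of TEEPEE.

30

Letter multiplicities in TEEPEE: E×4, P×1, T×1.
Dividing 6! = 720 by 4! = 24 for the repeated letters gives 30.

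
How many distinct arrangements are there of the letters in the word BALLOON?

The 7 letters of BALLOON have repeats: L appearing twice and O appearing twice.
So there are 7! / (2!·2!) = 1260 distinguishable arrangements.

1260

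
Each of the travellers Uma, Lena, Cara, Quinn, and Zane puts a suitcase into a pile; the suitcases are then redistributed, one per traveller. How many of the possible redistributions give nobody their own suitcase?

44

This is the derangement count D_5: permutations of 5 items with no fixed point.
By inclusion–exclusion this is Σ_{j=0}^{5} (−1)^j C(5,j)·(5−j)!.
Computing: 120 − 120 + 60 − 20 + 5 − 1 = 44.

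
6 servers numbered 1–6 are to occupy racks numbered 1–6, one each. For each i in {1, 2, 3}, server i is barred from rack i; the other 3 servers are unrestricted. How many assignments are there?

426

Let Aᵢ (for i ∈ {1, 2, 3}) be the placements that put server i in its forbidden rack. Any j of these fix j positions, leaving (6−j)! ways to fill the rest, and there are C(3,j) ways to pick which j.
By inclusion–exclusion, the number of valid placements is Σ_{j=0}^{3} (−1)^j C(3,j)·(6−j)!.
Computing: 720 − 360 + 72 − 6 = 426.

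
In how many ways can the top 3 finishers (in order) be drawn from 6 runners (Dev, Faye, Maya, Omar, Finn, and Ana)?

There are 6 choices for 1st place, 5 for 2nd, and 4 for 3rd.
That gives 6 × 5 × 4 = 120.

120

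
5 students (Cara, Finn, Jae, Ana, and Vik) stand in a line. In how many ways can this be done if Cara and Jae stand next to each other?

Treat {Cara, Jae} as a single unit. There are 4 units to order, and the pair itself can be ordered 2 ways.
So the count is 2·(4)! = 48.

48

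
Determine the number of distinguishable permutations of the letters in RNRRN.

Letter multiplicities in RNRRN: N×2, R×3.
So there are 5! / (3!·2!) = 10 distinguishable arrangements.

10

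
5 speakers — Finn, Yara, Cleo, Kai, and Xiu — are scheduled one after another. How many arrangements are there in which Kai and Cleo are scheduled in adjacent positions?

Glue Kai and Cleo into one block (2 internal orders), leaving 4 units to arrange in a row.
So the count is 2·(4)! = 48.

48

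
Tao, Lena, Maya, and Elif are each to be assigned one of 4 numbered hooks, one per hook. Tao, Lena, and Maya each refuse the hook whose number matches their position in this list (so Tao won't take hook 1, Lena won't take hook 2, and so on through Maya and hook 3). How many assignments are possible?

Let Aᵢ (for i ∈ {1, 2, 3}) be the placements that put person i in their forbidden hook. Any j of these fix j positions, leaving (4−j)! ways to fill the rest, and there are C(3,j) ways to pick which j.
By inclusion–exclusion, the number of valid placements is Σ_{j=0}^{3} (−1)^j C(3,j)·(4−j)!.
Computing: 24 − 18 + 6 − 1 = 11.

11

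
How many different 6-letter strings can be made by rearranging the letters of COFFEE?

180

Letter multiplicities in COFFEE: C×1, E×2, F×2, O×1.
Dividing 6! = 720 by 2!·2! = 4 for the repeated letters gives 180.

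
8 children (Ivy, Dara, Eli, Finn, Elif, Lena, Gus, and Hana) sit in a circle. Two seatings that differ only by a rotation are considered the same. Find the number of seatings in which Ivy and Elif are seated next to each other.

1440

Treat {Ivy, Elif} as one unit (2 internal orders) and seat the resulting 7 units around the table: (6)! circular arrangements.
So 2 × (6)! = 2 × 720 = 1440.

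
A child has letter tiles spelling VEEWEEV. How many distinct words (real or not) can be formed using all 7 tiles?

The 7 letters of VEEWEEV have repeats: E appearing 4 times and V appearing twice.
So there are 7! / (4!·2!) = 105 distinguishable arrangements.

105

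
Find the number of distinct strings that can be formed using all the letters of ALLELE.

The 6 letters of ALLELE have repeats: E appearing twice and L appearing 3 times.
The number of distinct arrangements is 6!/(3!·2!) = 720/12 = 60.

60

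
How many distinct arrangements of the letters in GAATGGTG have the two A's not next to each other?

315

There are 8!/(4!·2!·2!) = 420 arrangements of GAATGGTG in total.
If the two A's are adjacent, glue them into one block, leaving 7 items to arrange: (7)!/(4!·2!) = 105 ways.
Hence 420 − 105 = 315.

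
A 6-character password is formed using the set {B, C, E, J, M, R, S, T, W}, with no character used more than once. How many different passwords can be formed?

This is a permutation of 6 out of 9: P(9,6) = 9!/3!.
That product is 9 × 8 × 7 × 6 × 5 × 4 = 60480.

60480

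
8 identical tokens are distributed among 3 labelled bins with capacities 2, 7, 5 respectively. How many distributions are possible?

17

Ignoring the caps, the number of non-negative solutions to x_1+…+x_3 = 8 is C(10,2) = 45.
Subtract solutions that violate a single cap (substitute x_i' = x_i − (cap_i+1)): x_1 ≥ 3 gives C(7,2) = 21; x_2 ≥ 8 gives C(2,2) = 1; x_3 ≥ 6 gives C(4,2) = 6. Together 28.
No two caps can be exceeded simultaneously, so the pair terms are all 0.
By inclusion–exclusion the count is 45 − 28 + 0 = 17.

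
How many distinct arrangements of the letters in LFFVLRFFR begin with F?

Fix F in the first position and arrange the remaining 8 letters.
Those 8 letters have F appearing 3 times, L appearing twice, and R appearing twice, giving (8)!/(3!·2!·2!) = 1680.

1680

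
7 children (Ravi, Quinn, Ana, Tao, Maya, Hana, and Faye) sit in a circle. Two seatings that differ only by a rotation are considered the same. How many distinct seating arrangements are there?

720

Fix one person's seat to break rotational symmetry; the remaining 6 people can be arranged in (6)! = 720 ways.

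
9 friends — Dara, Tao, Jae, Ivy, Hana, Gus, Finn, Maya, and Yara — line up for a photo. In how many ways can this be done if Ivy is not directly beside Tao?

282240

Of the 9! = 362880 arrangements, those with Ivy and Tao adjacent number 2 × 8! = 80640 (treat the pair as a block with 2 internal orders).
So 362880 − 80640 = 282240 arrangements keep them apart.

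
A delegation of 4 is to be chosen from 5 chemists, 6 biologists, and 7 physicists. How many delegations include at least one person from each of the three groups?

1575

With no constraint there are C(18,4) = 3060 possible selections.
Selections missing a whole group: no chemists → C(13,4) = 715; no biologists → C(12,4) = 495; no physicists → C(11,4) = 330.
Add back selections omitting two groups (i.e. drawn from a single group): C(5,4) + C(6,4) + C(7,4) = 55.
By inclusion–exclusion: 3060 − 1540 + 55 = 1575.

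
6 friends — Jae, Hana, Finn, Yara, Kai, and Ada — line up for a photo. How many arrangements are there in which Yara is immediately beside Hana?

Treat {Yara, Hana} as a single unit. There are 5 units to order, and the pair itself can be ordered 2 ways.
That gives 2 × 5! = 2 × 120 = 240.

240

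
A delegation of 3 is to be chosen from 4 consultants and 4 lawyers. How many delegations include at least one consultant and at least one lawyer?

Unrestricted: C(8,3) = 56 ways to pick any 3 of the 8.
Selections missing a whole group: no consultants → C(4,3) = 4; no lawyers → C(4,3) = 4.
Both groups omitted at once is impossible, so 56 − 8 = 48.

48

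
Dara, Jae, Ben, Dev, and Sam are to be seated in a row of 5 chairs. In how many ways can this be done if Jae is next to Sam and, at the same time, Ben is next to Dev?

Treat {Jae,Sam} as one block (2 orders) and {Ben,Dev} as another (2 orders).
That leaves 3 units to arrange: 2 × 2 × 3! = 4 × 6 = 24.

24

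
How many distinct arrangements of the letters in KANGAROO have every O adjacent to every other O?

2520

Treat the 2 copies of O as a single block. The multiset to arrange is then {OO, A, A, G, K, N, R}, 7 items in all.
That gives (7)!/(2!) = 2520 arrangements.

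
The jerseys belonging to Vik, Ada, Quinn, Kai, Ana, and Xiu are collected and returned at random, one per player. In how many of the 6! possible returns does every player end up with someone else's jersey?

Count assignments avoiding every fixed point. For any j of the 6 players fixed to their old jersey, the other 6−j can be arranged in (6−j)! ways.
By inclusion–exclusion this is Σ_{j=0}^{6} (−1)^j C(6,j)·(6−j)!.
Computing: 720 − 720 + 360 − 120 + 30 − 6 + 1 = 265.

265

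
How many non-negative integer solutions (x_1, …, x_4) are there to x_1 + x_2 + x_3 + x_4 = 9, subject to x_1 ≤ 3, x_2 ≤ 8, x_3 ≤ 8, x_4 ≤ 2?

88

Without the upper bounds there are C(12,3) = 220 ways to split 9 among 4 variables.
Subtract solutions that violate a single cap (substitute x_i' = x_i − (cap_i+1)): x_1 ≥ 4 gives C(8,3) = 56; x_2 ≥ 9 gives C(3,3) = 1; x_3 ≥ 9 gives C(3,3) = 1; x_4 ≥ 3 gives C(9,3) = 84. Together 142.
Add back pairs where two caps are both exceeded: 0 + 0 + 10 + 0 + 0 + 0 = 10.
By inclusion–exclusion the count is 220 − 142 + 10 = 88.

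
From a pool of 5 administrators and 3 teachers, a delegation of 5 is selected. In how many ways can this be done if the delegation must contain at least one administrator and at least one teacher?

55

With no constraint there are C(8,5) = 56 possible selections.
Subtract selections that omit an entire group: no administrators → C(3,5) = 0; no teachers → C(5,5) = 1.
Both groups omitted at once is impossible, so 56 − 1 = 55.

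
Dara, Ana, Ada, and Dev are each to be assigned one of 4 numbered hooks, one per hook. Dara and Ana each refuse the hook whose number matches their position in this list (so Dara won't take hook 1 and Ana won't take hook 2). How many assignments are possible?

14

Let Aᵢ (for i ∈ {1, 2}) be the placements that put person i in their forbidden hook. Any j of these fix j positions, leaving (4−j)! ways to fill the rest, and there are C(2,j) ways to pick which j.
By inclusion–exclusion, the number of valid placements is Σ_{j=0}^{2} (−1)^j C(2,j)·(4−j)!.
Computing: 24 − 12 + 2 = 14.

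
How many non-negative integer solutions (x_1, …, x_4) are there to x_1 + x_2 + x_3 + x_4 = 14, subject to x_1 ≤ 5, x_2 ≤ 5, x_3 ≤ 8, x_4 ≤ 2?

Without the upper bounds there are C(17,3) = 680 ways to split 14 among 4 variables.
Subtract solutions that violate a single cap (substitute x_i' = x_i − (cap_i+1)): x_1 ≥ 6 gives C(11,3) = 165; x_2 ≥ 6 gives C(11,3) = 165; x_3 ≥ 9 gives C(8,3) = 56; x_4 ≥ 3 gives C(14,3) = 364. Together 750.
Add back pairs where two caps are both exceeded: 10 + 0 + 56 + 0 + 56 + 10 = 132.
By inclusion–exclusion the count is 680 − 750 + 132 = 62.

62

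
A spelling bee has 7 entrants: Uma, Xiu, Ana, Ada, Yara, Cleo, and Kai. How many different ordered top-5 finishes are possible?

This is an ordered selection of 5 from 7: P(7,5).
That gives 7 × 6 × 5 × 4 × 3 = 2520.

2520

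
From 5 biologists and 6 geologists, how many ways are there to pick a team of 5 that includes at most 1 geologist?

Split by how many geologists are chosen (0 through 1).
Sum: C(6,0)·C(5,5) + C(6,1)·C(5,4) = 1 + 30 = 31.

31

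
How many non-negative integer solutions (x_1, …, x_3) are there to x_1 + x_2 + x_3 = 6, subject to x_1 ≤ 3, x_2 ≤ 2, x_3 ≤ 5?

By stars and bars, unrestricted non-negative solutions to x_1+…+x_3 = 6 number C(6+2,2) = 28.
Subtract solutions that violate a single cap (substitute x_i' = x_i − (cap_i+1)): x_1 ≥ 4 gives C(4,2) = 6; x_2 ≥ 3 gives C(5,2) = 10; x_3 ≥ 6 gives C(2,2) = 1. Together 17.
No two caps can be exceeded simultaneously, so the pair terms are all 0.
By inclusion–exclusion the count is 28 − 17 + 0 = 11.

11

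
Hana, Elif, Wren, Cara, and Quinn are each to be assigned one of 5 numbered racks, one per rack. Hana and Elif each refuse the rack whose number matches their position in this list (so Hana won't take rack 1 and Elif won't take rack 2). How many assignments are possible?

78

Let Aᵢ (for i ∈ {1, 2}) be the placements that put person i in their forbidden rack. Any j of these fix j positions, leaving (5−j)! ways to fill the rest, and there are C(2,j) ways to pick which j.
By inclusion–exclusion, the number of valid placements is Σ_{j=0}^{2} (−1)^j C(2,j)·(5−j)!.
Computing: 120 − 48 + 6 = 78.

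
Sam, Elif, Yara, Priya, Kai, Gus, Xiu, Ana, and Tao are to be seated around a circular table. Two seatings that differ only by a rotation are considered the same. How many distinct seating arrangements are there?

40320

Seat Sam anywhere (absorbing the rotational symmetry), then permute the other 8: (8)! = 40320.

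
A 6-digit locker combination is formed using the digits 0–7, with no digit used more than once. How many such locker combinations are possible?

With no repetition, fill the 6 digits in order: 8 choices, then 7, down to 3.
That product is 8 × 7 × 6 × 5 × 4 × 3 = 20160.

20160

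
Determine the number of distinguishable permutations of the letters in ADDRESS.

ADDRESS has 7 letters with D appearing twice and S appearing twice.
The number of distinct arrangements is 7!/(2!·2!) = 5040/4 = 1260.

1260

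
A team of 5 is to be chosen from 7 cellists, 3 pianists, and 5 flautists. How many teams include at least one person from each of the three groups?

Total 5-person selections from all 15: C(15,5) = 3003.
Subtract selections that omit an entire group: no cellists → C(8,5) = 56; no pianists → C(12,5) = 792; no flautists → C(10,5) = 252.
Add back selections omitting two groups (i.e. drawn from a single group): C(7,5) + C(3,5) + C(5,5) = 22.
By inclusion–exclusion: 3003 − 1100 + 22 = 1925.

1925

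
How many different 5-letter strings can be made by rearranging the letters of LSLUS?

The 5 letters of LSLUS have repeats: L appearing twice and S appearing twice.
So there are 5! / (2!·2!) = 30 distinguishable arrangements.

30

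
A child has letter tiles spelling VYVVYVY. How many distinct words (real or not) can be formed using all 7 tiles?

The 7 letters of VYVVYVY have repeats: V appearing 4 times and Y appearing 3 times.
The number of distinct arrangements is 7!/(4!·3!) = 5040/144 = 35.

35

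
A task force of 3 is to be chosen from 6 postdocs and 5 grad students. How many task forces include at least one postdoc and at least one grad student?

135

Total 3-person selections from all 11: C(11,3) = 165.
Subtract selections that omit an entire group: no postdocs → C(5,3) = 10; no grad students → C(6,3) = 20.
Both groups omitted at once is impossible, so 165 − 30 = 135.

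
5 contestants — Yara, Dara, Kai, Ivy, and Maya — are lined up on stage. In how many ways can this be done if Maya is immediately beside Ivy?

48

Treat {Maya, Ivy} as a single unit. There are 4 units to order, and the pair itself can be ordered 2 ways.
So the count is 2·(4)! = 48.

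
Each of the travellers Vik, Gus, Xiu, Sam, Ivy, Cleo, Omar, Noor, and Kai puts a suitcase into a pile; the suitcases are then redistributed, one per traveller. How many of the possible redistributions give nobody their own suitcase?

Let Aᵢ be the assignments in which traveller i gets their own suitcase. We want the size of the complement of A₁∪…∪A_9.
By inclusion–exclusion this is Σ_{j=0}^{9} (−1)^j C(9,j)·(9−j)!.
Computing: 362880 − 362880 + 181440 − 60480 + 15120 − 3024 + 504 − 72 + 9 − 1 = 133496.

133496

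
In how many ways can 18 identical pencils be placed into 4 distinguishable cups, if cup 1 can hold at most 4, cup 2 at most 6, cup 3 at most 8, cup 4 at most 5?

55

Without the upper bounds there are C(21,3) = 1330 ways to split 18 among 4 cups.
Subtract solutions that violate a single cap (substitute x_i' = x_i − (cap_i+1)): x_1 ≥ 5 gives C(16,3) = 560; x_2 ≥ 7 gives C(14,3) = 364; x_3 ≥ 9 gives C(12,3) = 220; x_4 ≥ 6 gives C(15,3) = 455. Together 1599.
Add back pairs where two caps are both exceeded: 84 + 35 + 120 + 10 + 56 + 20 = 325.
Subtract triples: 0 + 1 + 0 + 0 = 1.
By inclusion–exclusion the count is 1330 − 1599 + 325 − 1 = 55.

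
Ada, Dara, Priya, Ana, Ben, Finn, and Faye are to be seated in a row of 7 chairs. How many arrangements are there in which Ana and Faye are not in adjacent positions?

3600

There are 7! = 5040 arrangements in all. If Ana and Faye are adjacent, merging them into one block gives 2·(6)! = 1440 arrangements.
So 5040 − 1440 = 3600 arrangements keep them apart.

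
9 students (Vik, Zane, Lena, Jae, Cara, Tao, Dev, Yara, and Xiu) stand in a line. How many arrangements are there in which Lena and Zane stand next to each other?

80640

Treat {Lena, Zane} as a single unit. There are 8 units to order, and the pair itself can be ordered 2 ways.
That gives 2 × 8! = 2 × 40320 = 80640.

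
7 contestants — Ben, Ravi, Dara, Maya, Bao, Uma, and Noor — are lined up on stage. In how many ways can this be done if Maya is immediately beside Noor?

Glue Maya and Noor into one block (2 internal orders), leaving 6 units to arrange in a row.
So the count is 2·(6)! = 1440.

1440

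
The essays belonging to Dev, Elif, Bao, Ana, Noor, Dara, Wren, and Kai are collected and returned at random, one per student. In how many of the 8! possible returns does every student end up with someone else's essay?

14833

Let Aᵢ be the assignments in which student i gets their own essay. We want the size of the complement of A₁∪…∪A_8.
By inclusion–exclusion this is Σ_{j=0}^{8} (−1)^j C(8,j)·(8−j)!.
Computing: 40320 − 40320 + 20160 − 6720 + 1680 − 336 + 56 − 8 + 1 = 14833.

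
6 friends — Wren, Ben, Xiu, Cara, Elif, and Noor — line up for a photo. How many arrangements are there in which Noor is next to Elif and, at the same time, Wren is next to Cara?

96

Treat {Noor,Elif} as one block (2 orders) and {Wren,Cara} as another (2 orders).
That leaves 4 units to arrange: 2 × 2 × 4! = 4 × 24 = 96.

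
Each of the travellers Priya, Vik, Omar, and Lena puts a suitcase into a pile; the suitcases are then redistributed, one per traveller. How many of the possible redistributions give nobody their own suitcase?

9

This is the derangement count D_4: permutations of 4 items with no fixed point.
By inclusion–exclusion this is Σ_{j=0}^{4} (−1)^j C(4,j)·(4−j)!.
Computing: 24 − 24 + 12 − 4 + 1 = 9.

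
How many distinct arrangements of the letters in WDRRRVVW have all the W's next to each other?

420

Treat the 2 copies of W as a single block. The multiset to arrange is then {WW, D, R, R, R, V, V}, 7 items in all.
That gives (7)!/(3!·2!) = 420 arrangements.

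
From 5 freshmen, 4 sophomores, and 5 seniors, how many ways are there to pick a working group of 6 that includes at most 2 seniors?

1974

Split by how many seniors are chosen (0 through 2).
Sum: C(5,0)·C(9,6) + C(5,1)·C(9,5) + C(5,2)·C(9,4) = 84 + 630 + 1260 = 1974.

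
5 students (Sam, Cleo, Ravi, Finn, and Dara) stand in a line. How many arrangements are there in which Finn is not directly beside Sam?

Of the 5! = 120 arrangements, those with Finn and Sam adjacent number 2 × 4! = 48 (treat the pair as a block with 2 internal orders).
Complementary counting: 120 − 48 = 72.

72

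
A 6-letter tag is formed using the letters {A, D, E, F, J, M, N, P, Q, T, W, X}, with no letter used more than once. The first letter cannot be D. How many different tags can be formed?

The first letter has 12−1 = 11 choices (anything except D).
The remaining 5 letters are filled from the other 11 symbols without repetition: 11 × 10 × 9 × 8 × 7 = 55440.
Total: 11 × 55440 = 609840.

609840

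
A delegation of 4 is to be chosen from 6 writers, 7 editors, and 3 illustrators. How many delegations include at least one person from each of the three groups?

819

Unrestricted: C(16,4) = 1820 ways to pick any 4 of the 16.
Selections missing a whole group: no writers → C(10,4) = 210; no editors → C(9,4) = 126; no illustrators → C(13,4) = 715.
Add back selections omitting two groups (i.e. drawn from a single group): C(6,4) + C(7,4) + C(3,4) = 50.
By inclusion–exclusion: 1820 − 1051 + 50 = 819.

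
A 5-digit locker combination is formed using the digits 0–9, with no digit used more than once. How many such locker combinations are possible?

With no repetition, fill the 5 digits in order: 10 choices, then 9, down to 6.
10 × 9 × 8 × 7 × 6 = 30240.

30240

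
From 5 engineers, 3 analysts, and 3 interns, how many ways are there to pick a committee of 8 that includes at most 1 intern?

25

Split by how many interns are chosen (0 through 1).
Sum: C(3,0)·C(8,8) + C(3,1)·C(8,7) = 1 + 24 = 25.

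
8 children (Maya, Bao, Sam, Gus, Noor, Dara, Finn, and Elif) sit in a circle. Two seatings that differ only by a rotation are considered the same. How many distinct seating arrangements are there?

5040

Around a circle, 8 distinct people have 8!/8 = (7)! = 5040 rotationally distinct seatings.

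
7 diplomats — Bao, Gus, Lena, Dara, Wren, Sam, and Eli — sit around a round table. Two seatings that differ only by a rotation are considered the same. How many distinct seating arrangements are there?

720

Around a circle, 7 distinct people have 7!/7 = (6)! = 720 rotationally distinct seatings.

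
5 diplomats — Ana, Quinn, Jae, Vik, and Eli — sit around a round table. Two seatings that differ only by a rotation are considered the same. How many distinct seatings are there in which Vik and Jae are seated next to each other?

12

Treat {Vik, Jae} as one unit (2 internal orders) and seat the resulting 4 units around the table: (3)! circular arrangements.
So 2 × (3)! = 2 × 6 = 12.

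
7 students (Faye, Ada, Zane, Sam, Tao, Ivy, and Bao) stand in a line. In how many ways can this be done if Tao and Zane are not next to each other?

3600

There are 7! = 5040 arrangements in all. If Tao and Zane are adjacent, merging them into one block gives 2·(6)! = 1440 arrangements.
Complementary counting: 5040 − 1440 = 3600.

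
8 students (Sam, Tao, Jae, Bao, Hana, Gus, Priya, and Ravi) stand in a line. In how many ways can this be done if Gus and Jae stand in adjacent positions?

Glue Gus and Jae into one block (2 internal orders), leaving 7 units to arrange in a row.
So the count is 2·(7)! = 10080.

10080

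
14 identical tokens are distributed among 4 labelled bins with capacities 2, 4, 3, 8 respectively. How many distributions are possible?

Ignoring the caps, the number of non-negative solutions to x_1+…+x_4 = 14 is C(17,3) = 680.
Subtract solutions that violate a single cap (substitute x_i' = x_i − (cap_i+1)): x_1 ≥ 3 gives C(14,3) = 364; x_2 ≥ 5 gives C(12,3) = 220; x_3 ≥ 4 gives C(13,3) = 286; x_4 ≥ 9 gives C(8,3) = 56. Together 926.
Add back pairs where two caps are both exceeded: 84 + 120 + 10 + 56 + 1 + 4 = 275.
Subtract triples: 10 + 0 + 0 + 0 = 10.
By inclusion–exclusion the count is 680 − 926 + 275 − 10 = 19.

19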